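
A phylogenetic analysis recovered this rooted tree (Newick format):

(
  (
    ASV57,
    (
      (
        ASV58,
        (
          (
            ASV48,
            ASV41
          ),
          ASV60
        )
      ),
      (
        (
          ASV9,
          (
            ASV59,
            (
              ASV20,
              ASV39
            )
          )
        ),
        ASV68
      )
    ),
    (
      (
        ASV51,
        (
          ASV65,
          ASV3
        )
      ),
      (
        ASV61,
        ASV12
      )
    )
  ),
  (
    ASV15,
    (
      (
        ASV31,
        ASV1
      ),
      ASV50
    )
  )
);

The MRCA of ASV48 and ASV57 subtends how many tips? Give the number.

The MRCA of ASV48 and ASV57 is the node subtending (ASV57,((ASV58,((ASV48,ASV41),ASV60)),((ASV9,(ASV59,(ASV20,ASV39))),ASV68)),((ASV51,(ASV65,ASV3)),(ASV61,ASV12))).
That clade contains 15 terminal taxa: ASV12, ASV20, ASV3, ASV39, ASV41, ASV48, ASV51, ASV57, ASV58, ASV59, ASV60, ASV61, ASV65, ASV68, ASV9.

15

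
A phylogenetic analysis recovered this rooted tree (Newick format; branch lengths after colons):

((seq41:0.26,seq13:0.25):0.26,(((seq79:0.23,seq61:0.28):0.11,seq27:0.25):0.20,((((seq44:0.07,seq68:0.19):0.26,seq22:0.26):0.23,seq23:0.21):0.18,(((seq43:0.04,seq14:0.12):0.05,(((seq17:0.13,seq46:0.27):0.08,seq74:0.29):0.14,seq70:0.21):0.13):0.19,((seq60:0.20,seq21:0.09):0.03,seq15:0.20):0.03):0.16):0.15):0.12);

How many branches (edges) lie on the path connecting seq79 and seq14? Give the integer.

8

The MRCA of seq79 and seq14 is the node subtending (((seq79,seq61),seq27),((((seq44,seq68),seq22),seq23),(((seq43,seq14),(((seq17,seq46),seq74),seq70)),((seq60,seq21),seq15)))).
From seq79 up to that node: 3 branches. From seq14 up to the same node: 5 branches. Total: 3 + 5 = 8.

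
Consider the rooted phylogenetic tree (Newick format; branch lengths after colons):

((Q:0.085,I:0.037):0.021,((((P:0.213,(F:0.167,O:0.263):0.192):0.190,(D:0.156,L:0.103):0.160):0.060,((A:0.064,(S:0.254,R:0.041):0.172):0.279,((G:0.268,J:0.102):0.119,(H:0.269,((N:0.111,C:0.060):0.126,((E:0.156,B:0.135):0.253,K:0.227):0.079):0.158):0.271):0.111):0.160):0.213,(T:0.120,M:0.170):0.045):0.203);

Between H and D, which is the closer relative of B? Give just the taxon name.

The MRCA of B and H subtends (H,((N,C),((E,B),K))) (6 taxa).
The MRCA of B and D subtends (((P,(F,O)),(D,L)),((A,(S,R)),((G,J),(H,((N,C),((E,B),K)))))) (16 taxa).
The first is nested inside the second, so B shares a more recent common ancestor with H.

H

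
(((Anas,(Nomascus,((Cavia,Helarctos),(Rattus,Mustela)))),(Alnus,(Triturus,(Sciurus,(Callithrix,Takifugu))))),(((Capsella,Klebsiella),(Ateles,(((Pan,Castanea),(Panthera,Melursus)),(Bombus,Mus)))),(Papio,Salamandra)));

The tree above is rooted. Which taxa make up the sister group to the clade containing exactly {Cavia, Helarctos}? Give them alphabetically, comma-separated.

Mustela, Rattus

The clade containing exactly {Cavia, Helarctos} attaches to the tree at the node subtending ((Cavia,Helarctos),(Rattus,Mustela)).
The other lineage descending from that same node — the sister group — is (Rattus,Mustela); its 2 tips in alphabetical order are the answer.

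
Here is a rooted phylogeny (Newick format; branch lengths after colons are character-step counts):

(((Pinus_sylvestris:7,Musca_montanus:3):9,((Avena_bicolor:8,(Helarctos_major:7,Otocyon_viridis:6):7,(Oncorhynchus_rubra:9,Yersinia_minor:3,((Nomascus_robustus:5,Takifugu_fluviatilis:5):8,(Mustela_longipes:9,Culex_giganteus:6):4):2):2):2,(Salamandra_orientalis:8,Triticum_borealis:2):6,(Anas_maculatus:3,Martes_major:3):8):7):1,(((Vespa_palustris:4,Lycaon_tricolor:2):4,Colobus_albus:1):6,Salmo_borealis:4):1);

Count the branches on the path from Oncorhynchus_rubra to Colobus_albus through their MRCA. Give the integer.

8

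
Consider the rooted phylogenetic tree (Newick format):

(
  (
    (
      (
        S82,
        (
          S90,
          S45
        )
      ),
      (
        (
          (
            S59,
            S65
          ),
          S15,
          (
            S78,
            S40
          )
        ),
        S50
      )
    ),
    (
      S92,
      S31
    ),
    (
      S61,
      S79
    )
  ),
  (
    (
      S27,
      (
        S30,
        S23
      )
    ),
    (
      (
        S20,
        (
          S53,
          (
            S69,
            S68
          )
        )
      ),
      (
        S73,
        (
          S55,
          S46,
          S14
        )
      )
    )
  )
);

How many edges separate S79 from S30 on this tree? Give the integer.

The MRCA of S79 and S30 is the root of the tree.
From S79 up to that node: 3 branches. From S30 up to the same node: 4 branches. Total: 3 + 4 = 7.

7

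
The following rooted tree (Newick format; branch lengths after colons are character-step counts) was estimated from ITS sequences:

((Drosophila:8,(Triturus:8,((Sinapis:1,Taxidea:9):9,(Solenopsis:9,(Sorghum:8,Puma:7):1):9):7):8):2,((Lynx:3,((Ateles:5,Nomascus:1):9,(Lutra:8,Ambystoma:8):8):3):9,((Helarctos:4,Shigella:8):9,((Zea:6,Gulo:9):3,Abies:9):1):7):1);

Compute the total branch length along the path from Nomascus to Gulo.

The path runs Nomascus → … → MRCA → … → Gulo; the MRCA is the node subtending ((Lynx,((Ateles,Nomascus),(Lutra,Ambystoma))),((Helarctos,Shigella),((Zea,Gulo),Abies))).
Branch lengths along that path: 1 + 9 + 3 + 9 + 7 + 1 + 3 + 9 = 42.

42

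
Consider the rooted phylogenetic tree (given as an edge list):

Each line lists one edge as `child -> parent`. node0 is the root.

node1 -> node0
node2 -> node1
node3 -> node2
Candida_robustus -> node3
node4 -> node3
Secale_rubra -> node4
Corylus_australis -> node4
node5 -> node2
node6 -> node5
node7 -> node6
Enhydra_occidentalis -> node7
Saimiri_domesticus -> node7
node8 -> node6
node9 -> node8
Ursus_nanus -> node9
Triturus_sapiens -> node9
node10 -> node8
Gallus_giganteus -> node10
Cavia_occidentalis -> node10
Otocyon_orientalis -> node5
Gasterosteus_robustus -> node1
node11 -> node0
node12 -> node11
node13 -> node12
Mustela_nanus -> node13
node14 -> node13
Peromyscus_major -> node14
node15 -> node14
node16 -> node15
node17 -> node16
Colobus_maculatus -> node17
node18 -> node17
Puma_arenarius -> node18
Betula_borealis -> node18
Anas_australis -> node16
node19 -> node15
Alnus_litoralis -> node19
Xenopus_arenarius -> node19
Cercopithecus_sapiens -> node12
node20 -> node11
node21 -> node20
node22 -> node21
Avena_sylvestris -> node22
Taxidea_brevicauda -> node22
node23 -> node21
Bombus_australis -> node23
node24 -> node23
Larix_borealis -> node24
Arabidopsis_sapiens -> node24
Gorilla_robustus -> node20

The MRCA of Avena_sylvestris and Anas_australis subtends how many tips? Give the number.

15

The MRCA of Avena_sylvestris and Anas_australis is the node subtending (((Mustela_nanus,(Peromyscus_major,(((Colobus_maculatus,(Puma_arenarius,Betula_borealis)),Anas_australis),(Alnus_litoralis,Xenopus_arenarius)))),Cercopithecus_sapiens),(((Avena_sylvestris,Taxidea_brevicauda),(Bombus_australis,(Larix_borealis,Arabidopsis_sapiens))),Gorilla_robustus)).
That clade contains 15 terminal taxa: Alnus_litoralis, Anas_australis, Arabidopsis_sapiens, Avena_sylvestris, Betula_borealis, Bombus_australis, Cercopithecus_sapiens, Colobus_maculatus, Gorilla_robustus, Larix_borealis, Mustela_nanus, Peromyscus_major, Puma_arenarius, Taxidea_brevicauda, Xenopus_arenarius.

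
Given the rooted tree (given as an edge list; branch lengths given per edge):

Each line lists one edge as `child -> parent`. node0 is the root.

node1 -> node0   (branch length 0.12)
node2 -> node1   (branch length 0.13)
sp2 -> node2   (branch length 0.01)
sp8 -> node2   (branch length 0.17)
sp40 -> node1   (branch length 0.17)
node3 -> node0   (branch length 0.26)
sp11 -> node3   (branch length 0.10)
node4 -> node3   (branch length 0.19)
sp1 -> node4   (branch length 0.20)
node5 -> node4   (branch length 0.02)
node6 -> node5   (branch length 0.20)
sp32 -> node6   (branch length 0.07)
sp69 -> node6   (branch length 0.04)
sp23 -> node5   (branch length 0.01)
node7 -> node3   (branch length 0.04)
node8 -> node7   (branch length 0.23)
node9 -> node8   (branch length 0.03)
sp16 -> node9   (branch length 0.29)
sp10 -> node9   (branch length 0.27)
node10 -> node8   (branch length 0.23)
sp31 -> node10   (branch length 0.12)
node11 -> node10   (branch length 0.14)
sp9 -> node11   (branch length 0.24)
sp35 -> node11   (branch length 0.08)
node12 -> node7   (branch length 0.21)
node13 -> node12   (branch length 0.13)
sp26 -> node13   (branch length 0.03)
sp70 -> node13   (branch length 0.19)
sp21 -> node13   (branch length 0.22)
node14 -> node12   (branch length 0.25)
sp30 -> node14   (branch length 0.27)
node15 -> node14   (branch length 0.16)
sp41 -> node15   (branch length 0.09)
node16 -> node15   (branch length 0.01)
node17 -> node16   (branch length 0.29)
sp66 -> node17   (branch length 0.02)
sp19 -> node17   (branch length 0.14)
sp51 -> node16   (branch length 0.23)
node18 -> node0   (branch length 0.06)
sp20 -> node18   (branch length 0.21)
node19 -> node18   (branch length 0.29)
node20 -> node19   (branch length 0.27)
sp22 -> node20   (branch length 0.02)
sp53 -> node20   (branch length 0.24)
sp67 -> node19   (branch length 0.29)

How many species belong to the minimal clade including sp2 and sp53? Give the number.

25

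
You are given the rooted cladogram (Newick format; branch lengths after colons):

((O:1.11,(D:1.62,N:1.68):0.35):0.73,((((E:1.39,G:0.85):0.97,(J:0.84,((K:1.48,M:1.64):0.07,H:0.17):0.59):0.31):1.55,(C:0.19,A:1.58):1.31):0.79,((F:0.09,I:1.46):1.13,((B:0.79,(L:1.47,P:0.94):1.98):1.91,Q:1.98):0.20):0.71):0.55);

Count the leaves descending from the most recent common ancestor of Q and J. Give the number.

14

The MRCA of Q and J is the node subtending ((((E,G),(J,((K,M),H))),(C,A)),((F,I),((B,(L,P)),Q))).
That clade contains 14 terminal taxa: A, B, C, E, F, G, H, I, J, K, L, M, P, Q.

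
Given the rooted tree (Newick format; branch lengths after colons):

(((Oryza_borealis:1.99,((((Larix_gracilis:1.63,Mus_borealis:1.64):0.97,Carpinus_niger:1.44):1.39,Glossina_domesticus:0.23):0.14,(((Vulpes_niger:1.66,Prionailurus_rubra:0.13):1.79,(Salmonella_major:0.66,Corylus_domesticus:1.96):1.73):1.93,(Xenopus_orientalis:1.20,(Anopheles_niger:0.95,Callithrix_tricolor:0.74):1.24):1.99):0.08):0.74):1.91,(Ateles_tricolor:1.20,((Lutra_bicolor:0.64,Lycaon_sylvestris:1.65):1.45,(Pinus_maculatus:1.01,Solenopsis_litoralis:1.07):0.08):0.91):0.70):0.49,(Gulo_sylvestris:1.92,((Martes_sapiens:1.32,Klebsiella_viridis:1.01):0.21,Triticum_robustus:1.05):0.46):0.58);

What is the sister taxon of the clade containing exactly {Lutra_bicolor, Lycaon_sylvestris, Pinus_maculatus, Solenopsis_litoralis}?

Ateles_tricolor

The clade containing exactly {Lutra_bicolor, Lycaon_sylvestris, Pinus_maculatus, Solenopsis_litoralis} attaches to the tree at the node subtending (Ateles_tricolor,((Lutra_bicolor,Lycaon_sylvestris),(Pinus_maculatus,Solenopsis_litoralis))).
The other lineage descending from that same node — the sister group — is the single tip Ateles_tricolor.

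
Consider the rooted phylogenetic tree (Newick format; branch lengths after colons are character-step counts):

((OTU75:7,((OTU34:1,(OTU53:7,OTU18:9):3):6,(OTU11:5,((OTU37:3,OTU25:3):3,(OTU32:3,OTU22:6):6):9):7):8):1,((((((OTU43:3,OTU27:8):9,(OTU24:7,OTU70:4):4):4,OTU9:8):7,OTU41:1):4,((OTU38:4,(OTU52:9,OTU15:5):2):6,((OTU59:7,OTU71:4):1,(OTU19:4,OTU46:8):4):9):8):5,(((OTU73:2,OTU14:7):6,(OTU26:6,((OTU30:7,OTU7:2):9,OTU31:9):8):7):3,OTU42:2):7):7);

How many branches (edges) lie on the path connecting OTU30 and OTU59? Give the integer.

11

The MRCA of OTU30 and OTU59 is the node subtending ((((((OTU43,OTU27),(OTU24,OTU70)),OTU9),OTU41),((OTU38,(OTU52,OTU15)),((OTU59,OTU71),(OTU19,OTU46)))),(((OTU73,OTU14),(OTU26,((OTU30,OTU7),OTU31))),OTU42)).
From OTU30 up to that node: 6 branches. From OTU59 up to the same node: 5 branches. Total: 6 + 5 = 11.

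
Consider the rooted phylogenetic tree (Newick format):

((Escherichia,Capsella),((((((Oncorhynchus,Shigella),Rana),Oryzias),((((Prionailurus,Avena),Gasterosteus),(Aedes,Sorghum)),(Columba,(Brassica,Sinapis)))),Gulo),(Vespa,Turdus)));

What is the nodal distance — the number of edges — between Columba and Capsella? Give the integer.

8

The MRCA of Columba and Capsella is the root of the tree.
From Columba up to that node: 6 branches. From Capsella up to the same node: 2 branches. Total: 6 + 2 = 8.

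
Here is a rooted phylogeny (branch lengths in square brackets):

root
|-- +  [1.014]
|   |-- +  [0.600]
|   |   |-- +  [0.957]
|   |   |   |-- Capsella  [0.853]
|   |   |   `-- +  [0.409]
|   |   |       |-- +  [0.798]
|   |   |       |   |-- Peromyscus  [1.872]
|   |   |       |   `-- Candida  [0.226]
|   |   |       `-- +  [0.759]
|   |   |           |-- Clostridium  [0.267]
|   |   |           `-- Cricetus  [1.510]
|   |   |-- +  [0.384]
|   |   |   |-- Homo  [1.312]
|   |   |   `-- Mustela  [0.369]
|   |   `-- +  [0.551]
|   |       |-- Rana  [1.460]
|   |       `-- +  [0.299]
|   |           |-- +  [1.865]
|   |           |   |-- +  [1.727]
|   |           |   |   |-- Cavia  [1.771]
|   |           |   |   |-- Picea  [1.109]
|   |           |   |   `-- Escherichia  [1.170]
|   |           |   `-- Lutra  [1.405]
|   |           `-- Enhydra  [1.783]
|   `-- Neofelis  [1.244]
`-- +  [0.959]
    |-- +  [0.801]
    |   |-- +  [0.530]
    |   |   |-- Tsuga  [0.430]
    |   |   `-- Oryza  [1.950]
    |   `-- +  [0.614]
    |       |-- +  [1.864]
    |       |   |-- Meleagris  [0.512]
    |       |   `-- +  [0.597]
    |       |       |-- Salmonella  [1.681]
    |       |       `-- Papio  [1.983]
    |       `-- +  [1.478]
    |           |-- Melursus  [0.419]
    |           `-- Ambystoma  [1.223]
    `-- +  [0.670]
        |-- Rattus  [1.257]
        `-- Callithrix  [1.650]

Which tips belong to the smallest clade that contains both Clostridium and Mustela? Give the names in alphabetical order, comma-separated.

Tracing Clostridium: it sits inside (Clostridium,Cricetus).
Tracing Mustela: it sits inside (Homo,Mustela).
The smallest clade enclosing both is ((Capsella,((Peromyscus,Candida),(Clostridium,Cricetus))),(Homo,Mustela),(Rana,(((Cavia,Picea,Escherichia),Lutra),Enhydra))); the answer is its 13 terminal taxa in alphabetical order.

Candida, Capsella, Cavia, Clostridium, Cricetus, Enhydra, Escherichia, Homo, Lutra, Mustela, Peromyscus, Picea, Rana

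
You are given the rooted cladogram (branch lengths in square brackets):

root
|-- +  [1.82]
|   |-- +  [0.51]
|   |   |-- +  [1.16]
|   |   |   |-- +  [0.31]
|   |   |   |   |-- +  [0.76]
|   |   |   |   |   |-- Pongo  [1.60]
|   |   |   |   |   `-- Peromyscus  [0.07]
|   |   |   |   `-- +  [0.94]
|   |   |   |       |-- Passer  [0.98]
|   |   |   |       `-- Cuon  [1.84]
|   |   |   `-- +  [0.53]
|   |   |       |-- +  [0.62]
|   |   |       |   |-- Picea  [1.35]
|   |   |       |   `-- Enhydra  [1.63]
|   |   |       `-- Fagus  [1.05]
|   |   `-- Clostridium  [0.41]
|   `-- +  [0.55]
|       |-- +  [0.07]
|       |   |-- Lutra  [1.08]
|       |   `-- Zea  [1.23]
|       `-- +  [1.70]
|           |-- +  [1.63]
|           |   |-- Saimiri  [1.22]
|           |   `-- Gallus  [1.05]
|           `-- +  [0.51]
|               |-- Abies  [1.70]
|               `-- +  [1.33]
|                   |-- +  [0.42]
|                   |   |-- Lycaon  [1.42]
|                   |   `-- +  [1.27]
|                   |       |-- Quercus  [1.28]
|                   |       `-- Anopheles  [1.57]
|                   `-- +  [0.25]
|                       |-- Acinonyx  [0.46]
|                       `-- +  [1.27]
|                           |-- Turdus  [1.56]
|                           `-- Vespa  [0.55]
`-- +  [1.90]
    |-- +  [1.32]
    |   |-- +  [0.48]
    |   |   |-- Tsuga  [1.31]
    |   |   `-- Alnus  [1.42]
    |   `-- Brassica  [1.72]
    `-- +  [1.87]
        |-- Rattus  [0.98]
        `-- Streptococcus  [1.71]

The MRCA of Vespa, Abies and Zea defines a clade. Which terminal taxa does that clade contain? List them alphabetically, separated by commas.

Abies, Acinonyx, Anopheles, Gallus, Lutra, Lycaon, Quercus, Saimiri, Turdus, Vespa, Zea

Tracing Vespa: it sits inside (Turdus,Vespa).
Tracing Abies: it sits inside (Abies,((Lycaon,(Quercus,Anopheles)),(Acinonyx,(Turdus,Vespa)))).
Tracing Zea: it sits inside (Lutra,Zea).
The smallest clade enclosing all 3 is ((Lutra,Zea),((Saimiri,Gallus),(Abies,((Lycaon,(Quercus,Anopheles)),(Acinonyx,(Turdus,Vespa)))))); the answer is its 11 terminal taxa in alphabetical order.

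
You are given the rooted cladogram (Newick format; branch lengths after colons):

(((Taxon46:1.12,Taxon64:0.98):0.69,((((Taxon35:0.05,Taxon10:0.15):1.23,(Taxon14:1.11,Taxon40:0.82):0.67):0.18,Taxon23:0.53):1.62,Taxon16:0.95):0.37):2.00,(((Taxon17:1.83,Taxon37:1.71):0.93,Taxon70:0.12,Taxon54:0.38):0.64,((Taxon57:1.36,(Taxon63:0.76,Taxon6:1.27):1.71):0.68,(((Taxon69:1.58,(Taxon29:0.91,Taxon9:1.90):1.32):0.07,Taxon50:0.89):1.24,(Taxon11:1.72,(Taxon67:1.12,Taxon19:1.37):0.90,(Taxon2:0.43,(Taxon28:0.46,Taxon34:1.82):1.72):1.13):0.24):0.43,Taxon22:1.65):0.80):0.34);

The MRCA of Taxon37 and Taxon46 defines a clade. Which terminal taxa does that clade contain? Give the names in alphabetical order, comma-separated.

Tracing Taxon37: it sits inside (Taxon17,Taxon37).
Tracing Taxon46: it sits inside (Taxon46,Taxon64).
The smallest clade enclosing both is the whole tree (their MRCA is the root), so the answer is all 26 tips in alphabetical order.

Taxon10, Taxon11, Taxon14, Taxon16, Taxon17, Taxon19, Taxon2, Taxon22, Taxon23, Taxon28, Taxon29, Taxon34, Taxon35, Taxon37, Taxon40, Taxon46, Taxon50, Taxon54, Taxon57, Taxon6, Taxon63, Taxon64, Taxon67, Taxon69, Taxon70, Taxon9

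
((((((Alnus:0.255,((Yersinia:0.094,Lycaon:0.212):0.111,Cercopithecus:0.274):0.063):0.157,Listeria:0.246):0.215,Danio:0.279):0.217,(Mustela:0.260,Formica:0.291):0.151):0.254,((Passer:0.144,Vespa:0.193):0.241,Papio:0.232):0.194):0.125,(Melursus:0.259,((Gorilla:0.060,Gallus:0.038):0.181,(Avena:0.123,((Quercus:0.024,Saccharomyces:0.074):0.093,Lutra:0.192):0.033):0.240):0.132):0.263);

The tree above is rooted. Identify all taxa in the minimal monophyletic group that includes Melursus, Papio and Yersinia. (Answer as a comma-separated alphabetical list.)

Alnus, Avena, Cercopithecus, Danio, Formica, Gallus, Gorilla, Listeria, Lutra, Lycaon, Melursus, Mustela, Papio, Passer, Quercus, Saccharomyces, Vespa, Yersinia

Tracing Melursus: it sits inside (Melursus,((Gorilla,Gallus),(Avena,((Quercus,Saccharomyces),Lutra)))).
Tracing Papio: it sits inside ((Passer,Vespa),Papio).
Tracing Yersinia: it sits inside (Yersinia,Lycaon).
The smallest clade enclosing all 3 is the whole tree (their MRCA is the root), so the answer is all 18 tips in alphabetical order.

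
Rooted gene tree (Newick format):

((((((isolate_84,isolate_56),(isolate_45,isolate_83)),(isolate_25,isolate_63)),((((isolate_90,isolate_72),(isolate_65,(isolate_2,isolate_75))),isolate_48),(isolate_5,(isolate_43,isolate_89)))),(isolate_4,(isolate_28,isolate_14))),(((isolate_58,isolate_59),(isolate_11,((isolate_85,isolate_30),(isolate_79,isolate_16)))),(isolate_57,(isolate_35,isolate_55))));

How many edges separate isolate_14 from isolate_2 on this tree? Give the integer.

10

The MRCA of isolate_14 and isolate_2 is the node subtending (((((isolate_84,isolate_56),(isolate_45,isolate_83)),(isolate_25,isolate_63)),((((isolate_90,isolate_72),(isolate_65,(isolate_2,isolate_75))),isolate_48),(isolate_5,(isolate_43,isolate_89)))),(isolate_4,(isolate_28,isolate_14))).
From isolate_14 up to that node: 3 branches. From isolate_2 up to the same node: 7 branches. Total: 3 + 7 = 10.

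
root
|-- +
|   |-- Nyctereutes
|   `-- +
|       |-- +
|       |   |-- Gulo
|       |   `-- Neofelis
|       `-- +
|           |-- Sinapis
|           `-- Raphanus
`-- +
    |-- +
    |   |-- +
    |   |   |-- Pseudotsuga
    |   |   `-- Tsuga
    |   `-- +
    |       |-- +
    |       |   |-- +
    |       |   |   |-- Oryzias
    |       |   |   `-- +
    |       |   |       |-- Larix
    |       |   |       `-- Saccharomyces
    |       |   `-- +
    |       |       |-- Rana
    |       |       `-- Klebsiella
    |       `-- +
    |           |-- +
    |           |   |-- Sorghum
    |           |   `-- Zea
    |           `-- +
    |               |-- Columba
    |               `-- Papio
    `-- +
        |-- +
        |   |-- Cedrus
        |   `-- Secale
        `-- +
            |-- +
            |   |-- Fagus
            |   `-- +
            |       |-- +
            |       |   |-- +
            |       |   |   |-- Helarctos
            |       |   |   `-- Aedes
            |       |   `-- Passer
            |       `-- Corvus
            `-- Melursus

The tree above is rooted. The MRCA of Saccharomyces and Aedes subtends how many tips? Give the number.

19

The MRCA of Saccharomyces and Aedes is the node subtending (((Pseudotsuga,Tsuga),(((Oryzias,(Larix,Saccharomyces)),(Rana,Klebsiella)),((Sorghum,Zea),(Columba,Papio)))),((Cedrus,Secale),((Fagus,(((Helarctos,Aedes),Passer),Corvus)),Melursus))).
That clade contains 19 terminal taxa: Aedes, Cedrus, Columba, Corvus, Fagus, Helarctos, Klebsiella, Larix, Melursus, Oryzias, Papio, Passer, Pseudotsuga, Rana, Saccharomyces, Secale, Sorghum, Tsuga, Zea.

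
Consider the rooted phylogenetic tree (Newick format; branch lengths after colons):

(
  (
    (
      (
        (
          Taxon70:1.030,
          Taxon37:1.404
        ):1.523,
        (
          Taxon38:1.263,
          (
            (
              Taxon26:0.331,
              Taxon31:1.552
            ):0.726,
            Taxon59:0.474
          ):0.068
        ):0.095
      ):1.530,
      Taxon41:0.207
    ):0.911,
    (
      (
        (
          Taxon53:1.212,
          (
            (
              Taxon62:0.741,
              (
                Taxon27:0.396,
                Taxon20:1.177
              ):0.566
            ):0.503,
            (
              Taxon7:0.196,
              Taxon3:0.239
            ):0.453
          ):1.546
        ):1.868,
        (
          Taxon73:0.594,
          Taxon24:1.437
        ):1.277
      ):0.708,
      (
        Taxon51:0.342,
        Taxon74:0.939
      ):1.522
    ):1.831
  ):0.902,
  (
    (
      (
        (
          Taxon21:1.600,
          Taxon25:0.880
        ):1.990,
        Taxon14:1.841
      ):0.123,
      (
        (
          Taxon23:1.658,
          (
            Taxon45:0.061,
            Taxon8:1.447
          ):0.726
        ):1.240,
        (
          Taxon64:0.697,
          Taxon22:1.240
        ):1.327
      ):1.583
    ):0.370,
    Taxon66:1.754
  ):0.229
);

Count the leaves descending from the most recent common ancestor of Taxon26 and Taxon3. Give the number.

The MRCA of Taxon26 and Taxon3 is the node subtending ((((Taxon70,Taxon37),(Taxon38,((Taxon26,Taxon31),Taxon59))),Taxon41),(((Taxon53,((Taxon62,(Taxon27,Taxon20)),(Taxon7,Taxon3))),(Taxon73,Taxon24)),(Taxon51,Taxon74))).
That clade contains 17 terminal taxa: Taxon20, Taxon24, Taxon26, Taxon27, Taxon3, Taxon31, Taxon37, Taxon38, Taxon41, Taxon51, Taxon53, Taxon59, Taxon62, Taxon7, Taxon70, Taxon73, Taxon74.

17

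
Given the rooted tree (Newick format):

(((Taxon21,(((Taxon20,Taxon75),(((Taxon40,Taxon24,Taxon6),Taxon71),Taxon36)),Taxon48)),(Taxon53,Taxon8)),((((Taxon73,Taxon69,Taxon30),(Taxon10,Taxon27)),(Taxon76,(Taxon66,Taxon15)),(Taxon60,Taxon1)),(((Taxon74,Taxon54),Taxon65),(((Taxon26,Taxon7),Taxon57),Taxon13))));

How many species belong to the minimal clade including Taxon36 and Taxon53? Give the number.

11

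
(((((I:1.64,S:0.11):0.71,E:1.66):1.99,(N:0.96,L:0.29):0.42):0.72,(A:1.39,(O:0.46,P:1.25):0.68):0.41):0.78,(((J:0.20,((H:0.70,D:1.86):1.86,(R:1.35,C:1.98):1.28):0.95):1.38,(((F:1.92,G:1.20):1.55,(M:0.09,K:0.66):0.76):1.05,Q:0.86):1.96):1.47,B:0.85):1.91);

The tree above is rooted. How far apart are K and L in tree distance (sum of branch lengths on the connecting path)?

The path runs K → … → MRCA → … → L; the MRCA is the root of the tree.
Branch lengths along that path: 0.66 + 0.76 + 1.05 + 1.96 + 1.47 + 1.91 + 0.78 + 0.72 + 0.42 + 0.29 = 10.02.

10.02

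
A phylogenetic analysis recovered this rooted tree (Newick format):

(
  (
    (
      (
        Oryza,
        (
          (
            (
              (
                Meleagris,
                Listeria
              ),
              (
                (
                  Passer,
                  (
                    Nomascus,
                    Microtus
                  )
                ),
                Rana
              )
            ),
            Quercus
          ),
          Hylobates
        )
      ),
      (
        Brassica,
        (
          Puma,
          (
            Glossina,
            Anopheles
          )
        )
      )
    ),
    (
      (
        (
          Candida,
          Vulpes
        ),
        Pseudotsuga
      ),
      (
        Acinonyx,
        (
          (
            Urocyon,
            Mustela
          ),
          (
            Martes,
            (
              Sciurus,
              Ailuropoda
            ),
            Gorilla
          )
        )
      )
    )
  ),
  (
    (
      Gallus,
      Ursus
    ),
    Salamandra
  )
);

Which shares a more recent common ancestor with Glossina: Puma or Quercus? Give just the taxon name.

The MRCA of Glossina and Puma subtends (Puma,(Glossina,Anopheles)) (3 taxa).
The MRCA of Glossina and Quercus subtends ((Oryza,((((Meleagris,Listeria),((Passer,(Nomascus,Microtus)),Rana)),Quercus),Hylobates)),(Brassica,(Puma,(Glossina,Anopheles)))) (13 taxa).
The first is nested inside the second, so Glossina shares a more recent common ancestor with Puma.

Puma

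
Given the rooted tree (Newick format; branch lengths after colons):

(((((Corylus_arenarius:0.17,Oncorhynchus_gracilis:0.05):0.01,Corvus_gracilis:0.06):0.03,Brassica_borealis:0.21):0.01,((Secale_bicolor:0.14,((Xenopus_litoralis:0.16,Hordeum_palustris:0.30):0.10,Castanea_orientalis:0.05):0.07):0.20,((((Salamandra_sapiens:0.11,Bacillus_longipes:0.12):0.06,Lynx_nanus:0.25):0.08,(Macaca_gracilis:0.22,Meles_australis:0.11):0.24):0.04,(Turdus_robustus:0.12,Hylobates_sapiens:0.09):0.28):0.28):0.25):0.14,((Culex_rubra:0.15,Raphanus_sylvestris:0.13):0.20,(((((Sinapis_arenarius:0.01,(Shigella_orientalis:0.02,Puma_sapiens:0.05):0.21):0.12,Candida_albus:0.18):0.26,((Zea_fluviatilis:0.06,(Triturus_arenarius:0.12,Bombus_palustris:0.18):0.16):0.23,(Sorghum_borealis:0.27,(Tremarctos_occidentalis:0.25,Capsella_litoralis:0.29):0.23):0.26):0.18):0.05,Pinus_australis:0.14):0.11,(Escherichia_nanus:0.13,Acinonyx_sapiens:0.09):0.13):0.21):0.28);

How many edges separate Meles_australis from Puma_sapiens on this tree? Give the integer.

14

The MRCA of Meles_australis and Puma_sapiens is the root of the tree.
From Meles_australis up to that node: 6 branches. From Puma_sapiens up to the same node: 8 branches. Total: 6 + 8 = 14.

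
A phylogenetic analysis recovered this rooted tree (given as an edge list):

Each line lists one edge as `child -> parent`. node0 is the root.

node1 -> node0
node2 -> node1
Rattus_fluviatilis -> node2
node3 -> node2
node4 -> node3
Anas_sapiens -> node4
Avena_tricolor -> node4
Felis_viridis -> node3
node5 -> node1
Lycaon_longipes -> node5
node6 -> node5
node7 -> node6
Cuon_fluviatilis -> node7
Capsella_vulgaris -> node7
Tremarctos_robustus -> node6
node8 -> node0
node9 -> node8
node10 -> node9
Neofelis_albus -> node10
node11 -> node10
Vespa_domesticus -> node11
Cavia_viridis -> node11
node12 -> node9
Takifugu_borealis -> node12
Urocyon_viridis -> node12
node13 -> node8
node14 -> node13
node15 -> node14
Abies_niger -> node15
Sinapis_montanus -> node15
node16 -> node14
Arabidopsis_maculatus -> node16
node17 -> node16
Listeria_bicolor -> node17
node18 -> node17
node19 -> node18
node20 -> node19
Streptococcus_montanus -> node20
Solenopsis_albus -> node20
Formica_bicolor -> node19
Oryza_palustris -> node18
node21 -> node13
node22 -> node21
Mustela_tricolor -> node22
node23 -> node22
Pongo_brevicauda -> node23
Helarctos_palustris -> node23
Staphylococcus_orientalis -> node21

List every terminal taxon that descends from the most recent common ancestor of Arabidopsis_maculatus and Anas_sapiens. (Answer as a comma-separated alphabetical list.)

Tracing Arabidopsis_maculatus: it sits inside (Arabidopsis_maculatus,(Listeria_bicolor,(((Streptococcus_montanus,Solenopsis_albus),Formica_bicolor),Oryza_palustris))).
Tracing Anas_sapiens: it sits inside (Anas_sapiens,Avena_tricolor).
The smallest clade enclosing both is the whole tree (their MRCA is the root), so the answer is all 25 tips in alphabetical order.

Abies_niger, Anas_sapiens, Arabidopsis_maculatus, Avena_tricolor, Capsella_vulgaris, Cavia_viridis, Cuon_fluviatilis, Felis_viridis, Formica_bicolor, Helarctos_palustris, Listeria_bicolor, Lycaon_longipes, Mustela_tricolor, Neofelis_albus, Oryza_palustris, Pongo_brevicauda, Rattus_fluviatilis, Sinapis_montanus, Solenopsis_albus, Staphylococcus_orientalis, Streptococcus_montanus, Takifugu_borealis, Tremarctos_robustus, Urocyon_viridis, Vespa_domesticus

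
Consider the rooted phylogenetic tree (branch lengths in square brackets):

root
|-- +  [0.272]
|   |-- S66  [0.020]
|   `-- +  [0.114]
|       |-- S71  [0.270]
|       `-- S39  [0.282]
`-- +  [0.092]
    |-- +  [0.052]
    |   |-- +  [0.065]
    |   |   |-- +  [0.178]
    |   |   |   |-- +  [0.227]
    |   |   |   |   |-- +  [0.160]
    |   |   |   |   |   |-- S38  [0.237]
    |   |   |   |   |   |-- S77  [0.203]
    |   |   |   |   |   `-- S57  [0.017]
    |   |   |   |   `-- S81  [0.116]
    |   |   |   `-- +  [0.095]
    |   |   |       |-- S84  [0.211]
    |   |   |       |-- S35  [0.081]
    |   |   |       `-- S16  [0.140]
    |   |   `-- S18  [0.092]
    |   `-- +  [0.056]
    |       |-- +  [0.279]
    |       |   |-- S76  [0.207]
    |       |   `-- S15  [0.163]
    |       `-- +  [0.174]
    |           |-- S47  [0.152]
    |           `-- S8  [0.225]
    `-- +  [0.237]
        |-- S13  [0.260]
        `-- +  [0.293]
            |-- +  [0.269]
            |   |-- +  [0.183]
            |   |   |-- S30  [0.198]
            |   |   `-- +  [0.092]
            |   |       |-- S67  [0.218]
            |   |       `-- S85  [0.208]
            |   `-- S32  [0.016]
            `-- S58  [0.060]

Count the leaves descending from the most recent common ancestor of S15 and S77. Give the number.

The MRCA of S15 and S77 is the node subtending (((((S38,S77,S57),S81),(S84,S35,S16)),S18),((S76,S15),(S47,S8))).
That clade contains 12 terminal taxa: S15, S16, S18, S35, S38, S47, S57, S76, S77, S8, S81, S84.

12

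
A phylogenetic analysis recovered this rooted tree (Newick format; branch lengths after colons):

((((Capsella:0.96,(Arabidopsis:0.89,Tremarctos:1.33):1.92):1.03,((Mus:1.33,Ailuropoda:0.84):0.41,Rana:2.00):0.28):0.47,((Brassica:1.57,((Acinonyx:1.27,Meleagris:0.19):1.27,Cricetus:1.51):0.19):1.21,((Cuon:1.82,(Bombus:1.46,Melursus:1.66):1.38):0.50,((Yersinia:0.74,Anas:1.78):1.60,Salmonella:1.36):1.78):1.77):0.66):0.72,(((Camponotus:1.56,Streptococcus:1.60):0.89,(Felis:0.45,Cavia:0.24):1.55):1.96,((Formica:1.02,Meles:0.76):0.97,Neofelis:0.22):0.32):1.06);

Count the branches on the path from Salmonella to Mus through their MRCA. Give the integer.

The MRCA of Salmonella and Mus is the node subtending (((Capsella,(Arabidopsis,Tremarctos)),((Mus,Ailuropoda),Rana)),((Brassica,((Acinonyx,Meleagris),Cricetus)),((Cuon,(Bombus,Melursus)),((Yersinia,Anas),Salmonella)))).
From Salmonella up to that node: 4 branches. From Mus up to the same node: 4 branches. Total: 4 + 4 = 8.

8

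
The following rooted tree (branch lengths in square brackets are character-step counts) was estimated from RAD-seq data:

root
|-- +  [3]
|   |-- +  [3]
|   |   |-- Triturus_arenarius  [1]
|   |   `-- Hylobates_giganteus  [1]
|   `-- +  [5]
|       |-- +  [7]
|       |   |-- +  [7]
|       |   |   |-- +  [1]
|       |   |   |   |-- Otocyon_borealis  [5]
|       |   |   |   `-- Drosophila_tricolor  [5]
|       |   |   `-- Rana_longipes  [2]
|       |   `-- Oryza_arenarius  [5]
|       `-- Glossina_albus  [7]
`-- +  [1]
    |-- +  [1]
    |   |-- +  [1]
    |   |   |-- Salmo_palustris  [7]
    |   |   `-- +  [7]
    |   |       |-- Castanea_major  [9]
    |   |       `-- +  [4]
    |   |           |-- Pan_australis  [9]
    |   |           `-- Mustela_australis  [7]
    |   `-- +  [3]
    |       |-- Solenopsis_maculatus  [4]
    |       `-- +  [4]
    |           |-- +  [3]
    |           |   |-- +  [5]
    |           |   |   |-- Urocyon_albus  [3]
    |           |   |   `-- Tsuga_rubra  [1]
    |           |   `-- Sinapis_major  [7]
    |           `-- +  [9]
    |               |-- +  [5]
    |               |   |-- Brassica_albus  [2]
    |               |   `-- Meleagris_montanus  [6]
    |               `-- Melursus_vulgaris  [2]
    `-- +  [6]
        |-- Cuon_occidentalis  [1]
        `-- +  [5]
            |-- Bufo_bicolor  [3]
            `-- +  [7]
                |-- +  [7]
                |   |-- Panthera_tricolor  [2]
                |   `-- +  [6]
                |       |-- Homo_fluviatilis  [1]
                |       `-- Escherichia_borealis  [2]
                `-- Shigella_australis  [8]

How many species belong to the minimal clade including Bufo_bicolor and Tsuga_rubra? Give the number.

17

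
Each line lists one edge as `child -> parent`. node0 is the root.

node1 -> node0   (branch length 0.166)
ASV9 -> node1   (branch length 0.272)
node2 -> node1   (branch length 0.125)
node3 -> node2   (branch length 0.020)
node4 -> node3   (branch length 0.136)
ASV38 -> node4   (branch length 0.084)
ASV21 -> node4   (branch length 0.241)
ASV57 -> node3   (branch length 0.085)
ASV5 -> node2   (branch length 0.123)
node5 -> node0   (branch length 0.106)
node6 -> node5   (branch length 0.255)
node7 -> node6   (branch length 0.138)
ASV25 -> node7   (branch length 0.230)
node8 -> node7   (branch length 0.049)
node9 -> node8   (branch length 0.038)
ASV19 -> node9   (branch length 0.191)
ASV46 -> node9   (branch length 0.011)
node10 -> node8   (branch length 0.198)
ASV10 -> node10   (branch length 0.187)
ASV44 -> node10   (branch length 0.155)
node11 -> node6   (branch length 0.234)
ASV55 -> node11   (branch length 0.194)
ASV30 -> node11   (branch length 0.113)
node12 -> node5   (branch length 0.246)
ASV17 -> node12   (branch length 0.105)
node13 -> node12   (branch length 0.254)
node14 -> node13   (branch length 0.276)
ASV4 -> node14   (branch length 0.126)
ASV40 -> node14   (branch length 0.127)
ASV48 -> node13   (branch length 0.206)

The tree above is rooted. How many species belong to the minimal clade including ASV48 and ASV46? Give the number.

11

The MRCA of ASV48 and ASV46 is the node subtending (((ASV25,((ASV19,ASV46),(ASV10,ASV44))),(ASV55,ASV30)),(ASV17,((ASV4,ASV40),ASV48))).
That clade contains 11 terminal taxa: ASV10, ASV17, ASV19, ASV25, ASV30, ASV4, ASV40, ASV44, ASV46, ASV48, ASV55.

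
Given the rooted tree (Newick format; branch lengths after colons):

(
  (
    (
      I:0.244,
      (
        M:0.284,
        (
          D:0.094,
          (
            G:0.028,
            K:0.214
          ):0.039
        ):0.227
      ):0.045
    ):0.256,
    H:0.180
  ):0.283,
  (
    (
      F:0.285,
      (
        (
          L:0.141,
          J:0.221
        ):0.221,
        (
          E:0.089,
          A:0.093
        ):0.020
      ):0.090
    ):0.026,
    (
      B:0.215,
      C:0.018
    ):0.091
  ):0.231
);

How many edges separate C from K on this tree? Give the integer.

The MRCA of C and K is the root of the tree.
From C up to that node: 3 branches. From K up to the same node: 6 branches. Total: 3 + 6 = 9.

9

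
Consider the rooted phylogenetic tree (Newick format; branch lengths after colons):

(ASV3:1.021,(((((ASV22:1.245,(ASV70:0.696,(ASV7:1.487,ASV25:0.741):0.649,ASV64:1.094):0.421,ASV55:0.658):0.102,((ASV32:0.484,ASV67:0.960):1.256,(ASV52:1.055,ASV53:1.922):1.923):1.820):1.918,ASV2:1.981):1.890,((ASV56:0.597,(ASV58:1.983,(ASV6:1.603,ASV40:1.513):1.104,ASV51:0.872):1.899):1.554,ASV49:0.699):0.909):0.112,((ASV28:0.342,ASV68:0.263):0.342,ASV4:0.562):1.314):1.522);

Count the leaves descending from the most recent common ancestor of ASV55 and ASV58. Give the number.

17

The MRCA of ASV55 and ASV58 is the node subtending ((((ASV22,(ASV70,(ASV7,ASV25),ASV64),ASV55),((ASV32,ASV67),(ASV52,ASV53))),ASV2),((ASV56,(ASV58,(ASV6,ASV40),ASV51)),ASV49)).
That clade contains 17 terminal taxa: ASV2, ASV22, ASV25, ASV32, ASV40, ASV49, ASV51, ASV52, ASV53, ASV55, ASV56, ASV58, ASV6, ASV64, ASV67, ASV7, ASV70.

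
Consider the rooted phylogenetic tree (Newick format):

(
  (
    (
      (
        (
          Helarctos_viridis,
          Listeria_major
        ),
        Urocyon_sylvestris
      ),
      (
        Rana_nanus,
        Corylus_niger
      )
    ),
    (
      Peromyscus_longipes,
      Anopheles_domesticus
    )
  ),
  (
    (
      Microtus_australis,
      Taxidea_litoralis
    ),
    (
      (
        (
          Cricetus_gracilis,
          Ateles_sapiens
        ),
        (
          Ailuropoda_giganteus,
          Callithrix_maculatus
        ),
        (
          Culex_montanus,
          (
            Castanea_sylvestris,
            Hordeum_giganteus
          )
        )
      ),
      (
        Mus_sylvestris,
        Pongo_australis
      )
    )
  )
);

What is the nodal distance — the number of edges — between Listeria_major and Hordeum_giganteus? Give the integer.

11

The MRCA of Listeria_major and Hordeum_giganteus is the root of the tree.
From Listeria_major up to that node: 5 branches. From Hordeum_giganteus up to the same node: 6 branches. Total: 5 + 6 = 11.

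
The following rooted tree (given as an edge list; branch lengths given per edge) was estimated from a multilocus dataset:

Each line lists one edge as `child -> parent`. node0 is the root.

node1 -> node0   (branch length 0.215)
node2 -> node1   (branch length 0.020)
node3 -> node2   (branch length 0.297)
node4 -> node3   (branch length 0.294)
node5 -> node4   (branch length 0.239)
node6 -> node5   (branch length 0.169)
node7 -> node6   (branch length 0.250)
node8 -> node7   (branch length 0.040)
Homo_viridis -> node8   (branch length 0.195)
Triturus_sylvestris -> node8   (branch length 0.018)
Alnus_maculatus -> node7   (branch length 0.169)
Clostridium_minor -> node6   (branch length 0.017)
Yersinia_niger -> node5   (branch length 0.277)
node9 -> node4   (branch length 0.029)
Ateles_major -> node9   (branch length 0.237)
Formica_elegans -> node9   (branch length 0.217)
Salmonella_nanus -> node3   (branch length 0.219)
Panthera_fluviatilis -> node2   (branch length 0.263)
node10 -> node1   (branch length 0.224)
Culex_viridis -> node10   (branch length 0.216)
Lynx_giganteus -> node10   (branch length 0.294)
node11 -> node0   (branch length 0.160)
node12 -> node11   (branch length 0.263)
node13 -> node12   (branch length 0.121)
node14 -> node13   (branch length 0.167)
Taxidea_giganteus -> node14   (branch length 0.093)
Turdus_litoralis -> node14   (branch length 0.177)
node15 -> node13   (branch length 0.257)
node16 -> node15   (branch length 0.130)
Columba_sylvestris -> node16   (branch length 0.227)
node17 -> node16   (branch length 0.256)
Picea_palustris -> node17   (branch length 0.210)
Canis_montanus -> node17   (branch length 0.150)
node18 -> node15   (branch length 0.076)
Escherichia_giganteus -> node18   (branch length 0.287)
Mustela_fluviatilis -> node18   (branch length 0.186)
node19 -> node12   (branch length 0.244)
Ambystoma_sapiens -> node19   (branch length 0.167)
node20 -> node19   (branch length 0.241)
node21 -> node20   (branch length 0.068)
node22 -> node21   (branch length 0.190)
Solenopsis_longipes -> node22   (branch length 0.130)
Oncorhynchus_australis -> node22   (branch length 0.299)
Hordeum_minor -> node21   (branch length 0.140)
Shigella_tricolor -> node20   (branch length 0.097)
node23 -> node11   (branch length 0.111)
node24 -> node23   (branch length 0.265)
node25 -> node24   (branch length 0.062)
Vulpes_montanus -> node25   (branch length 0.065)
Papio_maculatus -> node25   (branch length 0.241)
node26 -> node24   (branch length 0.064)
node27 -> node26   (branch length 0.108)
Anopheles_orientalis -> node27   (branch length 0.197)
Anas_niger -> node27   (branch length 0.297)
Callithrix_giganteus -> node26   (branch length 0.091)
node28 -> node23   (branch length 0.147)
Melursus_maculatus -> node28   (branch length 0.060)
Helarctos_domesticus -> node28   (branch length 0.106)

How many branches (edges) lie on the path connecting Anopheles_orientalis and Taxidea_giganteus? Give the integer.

9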